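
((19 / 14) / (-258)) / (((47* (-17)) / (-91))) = -247 / 412284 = -0.00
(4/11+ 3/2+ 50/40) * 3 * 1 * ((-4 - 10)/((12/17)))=-16303/88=-185.26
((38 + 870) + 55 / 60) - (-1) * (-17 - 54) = 837.92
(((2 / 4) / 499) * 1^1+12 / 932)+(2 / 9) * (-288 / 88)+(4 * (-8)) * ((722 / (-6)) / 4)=7381665787 / 7673622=961.95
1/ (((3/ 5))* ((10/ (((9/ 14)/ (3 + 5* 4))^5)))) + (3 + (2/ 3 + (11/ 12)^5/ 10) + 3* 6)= 5849558725989086491/ 269175550798264320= 21.73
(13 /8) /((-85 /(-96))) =156 /85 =1.84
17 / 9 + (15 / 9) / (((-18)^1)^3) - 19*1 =-299381 / 17496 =-17.11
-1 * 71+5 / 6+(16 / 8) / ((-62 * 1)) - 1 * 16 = -16033 / 186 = -86.20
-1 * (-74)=74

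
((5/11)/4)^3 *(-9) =-1125/85184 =-0.01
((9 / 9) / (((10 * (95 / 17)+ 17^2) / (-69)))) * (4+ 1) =-5865 / 5863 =-1.00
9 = 9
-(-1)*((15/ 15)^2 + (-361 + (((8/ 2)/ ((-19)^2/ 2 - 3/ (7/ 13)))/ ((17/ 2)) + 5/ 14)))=-209620587/ 582862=-359.64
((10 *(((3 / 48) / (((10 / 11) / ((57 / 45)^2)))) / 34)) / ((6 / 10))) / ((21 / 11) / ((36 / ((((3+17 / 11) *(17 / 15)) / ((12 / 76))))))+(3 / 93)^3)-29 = -13268832730779 / 458039553040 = -28.97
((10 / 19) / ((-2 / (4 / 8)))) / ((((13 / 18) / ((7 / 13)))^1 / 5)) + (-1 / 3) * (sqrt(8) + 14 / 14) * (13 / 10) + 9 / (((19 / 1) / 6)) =184787 / 96330-13 * sqrt(2) / 15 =0.69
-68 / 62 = -34 / 31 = -1.10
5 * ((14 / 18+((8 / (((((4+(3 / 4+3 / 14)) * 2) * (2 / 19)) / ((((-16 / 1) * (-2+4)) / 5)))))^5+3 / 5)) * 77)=-31709636523246460057468574 / 291874751431875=-108641245492.07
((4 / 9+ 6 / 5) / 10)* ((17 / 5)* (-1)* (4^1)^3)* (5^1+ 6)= -442816 / 1125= -393.61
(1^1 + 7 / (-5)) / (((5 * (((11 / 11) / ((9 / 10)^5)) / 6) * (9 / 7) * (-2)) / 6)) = 413343 / 625000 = 0.66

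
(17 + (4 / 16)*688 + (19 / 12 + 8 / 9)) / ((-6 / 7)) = -48251 / 216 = -223.38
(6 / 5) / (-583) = -6 / 2915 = -0.00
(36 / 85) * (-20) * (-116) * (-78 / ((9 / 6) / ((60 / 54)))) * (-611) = 589688320 / 17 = 34687548.24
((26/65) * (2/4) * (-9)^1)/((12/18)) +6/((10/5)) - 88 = -877/10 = -87.70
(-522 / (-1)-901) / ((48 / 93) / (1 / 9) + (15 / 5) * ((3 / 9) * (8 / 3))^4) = -25695063 / 441904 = -58.15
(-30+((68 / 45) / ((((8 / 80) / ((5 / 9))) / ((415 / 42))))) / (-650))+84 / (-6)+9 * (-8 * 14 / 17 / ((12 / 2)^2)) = -17207662 / 375921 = -45.77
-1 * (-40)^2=-1600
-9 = -9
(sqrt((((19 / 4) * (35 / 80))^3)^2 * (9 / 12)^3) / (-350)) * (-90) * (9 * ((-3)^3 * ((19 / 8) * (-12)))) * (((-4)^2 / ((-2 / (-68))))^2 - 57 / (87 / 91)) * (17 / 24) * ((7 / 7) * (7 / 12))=2851967140239635271 * sqrt(3) / 3892314112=1269104148.91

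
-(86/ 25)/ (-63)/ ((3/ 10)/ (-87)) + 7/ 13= -62639/ 4095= -15.30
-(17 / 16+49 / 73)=-2025 / 1168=-1.73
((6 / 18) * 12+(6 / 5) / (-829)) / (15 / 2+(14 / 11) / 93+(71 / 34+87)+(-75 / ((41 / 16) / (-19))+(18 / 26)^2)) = 1997204109186 / 326250895849915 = 0.01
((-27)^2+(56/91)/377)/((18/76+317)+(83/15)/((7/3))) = 2.28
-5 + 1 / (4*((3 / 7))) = -53 / 12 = -4.42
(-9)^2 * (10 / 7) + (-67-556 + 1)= -3544 / 7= -506.29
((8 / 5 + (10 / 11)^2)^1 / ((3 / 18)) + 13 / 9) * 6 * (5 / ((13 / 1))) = 174274 / 4719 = 36.93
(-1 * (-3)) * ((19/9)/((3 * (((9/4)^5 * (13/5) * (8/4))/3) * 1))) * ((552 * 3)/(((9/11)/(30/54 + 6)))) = 5808394240/20726199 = 280.24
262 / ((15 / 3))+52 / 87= 23054 / 435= 53.00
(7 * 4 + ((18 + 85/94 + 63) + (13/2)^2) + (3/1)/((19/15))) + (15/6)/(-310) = 154.51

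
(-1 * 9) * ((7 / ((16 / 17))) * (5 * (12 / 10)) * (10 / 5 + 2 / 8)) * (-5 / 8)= 144585 / 256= 564.79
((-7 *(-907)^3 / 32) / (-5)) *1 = -5222998501 / 160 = -32643740.63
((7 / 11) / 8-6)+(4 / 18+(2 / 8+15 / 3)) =-355 / 792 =-0.45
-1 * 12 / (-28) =3 / 7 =0.43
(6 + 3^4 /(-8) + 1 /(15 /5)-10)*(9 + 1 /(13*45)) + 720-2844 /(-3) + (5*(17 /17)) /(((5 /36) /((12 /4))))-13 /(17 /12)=196036829 /119340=1642.67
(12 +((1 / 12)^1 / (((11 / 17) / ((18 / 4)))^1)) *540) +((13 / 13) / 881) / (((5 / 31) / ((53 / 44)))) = 62984333 / 193820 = 324.96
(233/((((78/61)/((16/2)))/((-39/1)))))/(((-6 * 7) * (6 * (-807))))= -0.28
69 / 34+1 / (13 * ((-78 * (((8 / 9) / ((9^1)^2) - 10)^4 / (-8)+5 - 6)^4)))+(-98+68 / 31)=-127891000284228580442713465031687118246446953762609300526647722219 / 1363777322159598984202769132745016516824696736530744781532465303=-93.78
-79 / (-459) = 0.17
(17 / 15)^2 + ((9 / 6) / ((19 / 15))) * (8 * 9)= 369991 / 4275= 86.55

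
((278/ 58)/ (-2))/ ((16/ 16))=-139/ 58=-2.40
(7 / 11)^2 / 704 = 49 / 85184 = 0.00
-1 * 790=-790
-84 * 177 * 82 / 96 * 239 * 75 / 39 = -303524025 / 52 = -5837000.48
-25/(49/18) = -450/49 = -9.18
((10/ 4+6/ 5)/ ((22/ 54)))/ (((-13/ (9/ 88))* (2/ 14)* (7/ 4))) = -8991/ 31460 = -0.29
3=3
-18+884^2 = 781438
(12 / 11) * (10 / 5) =24 / 11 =2.18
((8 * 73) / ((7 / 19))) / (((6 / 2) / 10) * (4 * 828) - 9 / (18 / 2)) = 55480 / 34741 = 1.60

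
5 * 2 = 10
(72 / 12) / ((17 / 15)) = 90 / 17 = 5.29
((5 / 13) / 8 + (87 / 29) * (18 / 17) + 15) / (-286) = -32221 / 505648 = -0.06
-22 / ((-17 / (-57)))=-1254 / 17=-73.76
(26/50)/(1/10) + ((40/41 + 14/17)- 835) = -2885583/3485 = -828.00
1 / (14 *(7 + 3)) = 1 / 140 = 0.01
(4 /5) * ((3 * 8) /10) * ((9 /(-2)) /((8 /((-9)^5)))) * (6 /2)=4782969 /25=191318.76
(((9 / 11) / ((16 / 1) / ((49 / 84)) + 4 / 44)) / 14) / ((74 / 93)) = 0.00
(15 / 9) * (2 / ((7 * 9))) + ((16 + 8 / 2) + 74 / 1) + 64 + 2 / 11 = 328970 / 2079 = 158.23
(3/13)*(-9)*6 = -162/13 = -12.46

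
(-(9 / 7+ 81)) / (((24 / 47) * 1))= -1128 / 7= -161.14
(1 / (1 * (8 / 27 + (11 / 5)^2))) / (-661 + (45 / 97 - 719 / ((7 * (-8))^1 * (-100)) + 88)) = -0.00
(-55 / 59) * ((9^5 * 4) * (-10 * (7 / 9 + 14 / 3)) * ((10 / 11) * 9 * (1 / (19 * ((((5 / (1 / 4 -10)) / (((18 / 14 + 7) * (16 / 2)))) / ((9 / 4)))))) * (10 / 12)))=-1402472799000 / 1121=-1251090810.88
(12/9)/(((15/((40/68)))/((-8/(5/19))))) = -1216/765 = -1.59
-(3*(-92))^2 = -76176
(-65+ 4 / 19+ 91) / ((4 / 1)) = 249 / 38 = 6.55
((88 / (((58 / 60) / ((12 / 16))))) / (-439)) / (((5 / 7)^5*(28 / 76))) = -18065124 / 7956875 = -2.27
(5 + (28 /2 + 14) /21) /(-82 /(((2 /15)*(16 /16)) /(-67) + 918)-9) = -8764586 /12578553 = -0.70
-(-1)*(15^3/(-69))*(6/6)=-1125/23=-48.91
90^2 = 8100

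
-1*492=-492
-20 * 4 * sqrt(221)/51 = -80 * sqrt(221)/51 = -23.32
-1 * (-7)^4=-2401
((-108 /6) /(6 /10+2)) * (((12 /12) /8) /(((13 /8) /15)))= -1350 /169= -7.99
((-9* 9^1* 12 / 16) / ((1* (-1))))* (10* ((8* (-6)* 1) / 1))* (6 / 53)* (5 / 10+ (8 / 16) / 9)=-97200 / 53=-1833.96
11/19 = 0.58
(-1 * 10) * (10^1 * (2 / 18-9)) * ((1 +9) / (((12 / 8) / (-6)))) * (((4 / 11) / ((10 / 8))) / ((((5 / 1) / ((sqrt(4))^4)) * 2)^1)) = -1638400 / 99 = -16549.49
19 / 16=1.19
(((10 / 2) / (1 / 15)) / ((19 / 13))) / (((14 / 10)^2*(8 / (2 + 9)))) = 268125 / 7448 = 36.00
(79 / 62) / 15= 79 / 930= 0.08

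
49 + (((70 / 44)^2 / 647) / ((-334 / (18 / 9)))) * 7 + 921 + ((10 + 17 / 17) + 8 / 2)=51511271685 / 52295716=985.00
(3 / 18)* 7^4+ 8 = 2449 / 6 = 408.17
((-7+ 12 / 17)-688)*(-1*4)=47212 / 17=2777.18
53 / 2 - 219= -385 / 2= -192.50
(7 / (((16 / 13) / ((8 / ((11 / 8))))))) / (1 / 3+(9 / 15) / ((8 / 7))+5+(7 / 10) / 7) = 672 / 121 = 5.55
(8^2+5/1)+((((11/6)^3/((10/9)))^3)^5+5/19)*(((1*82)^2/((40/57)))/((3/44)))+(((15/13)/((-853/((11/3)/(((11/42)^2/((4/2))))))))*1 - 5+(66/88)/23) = 71845196398698118638567432705171320911806420363568357350943/3540964224767494012293611520000000000000000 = 20289726706689786.34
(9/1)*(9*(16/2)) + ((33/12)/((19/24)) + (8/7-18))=84404/133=634.62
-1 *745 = -745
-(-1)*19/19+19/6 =25/6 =4.17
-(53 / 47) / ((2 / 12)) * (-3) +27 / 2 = 3177 / 94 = 33.80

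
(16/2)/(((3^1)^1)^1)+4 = 20/3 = 6.67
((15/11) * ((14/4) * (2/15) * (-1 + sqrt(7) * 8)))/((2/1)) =-7/22 + 28 * sqrt(7)/11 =6.42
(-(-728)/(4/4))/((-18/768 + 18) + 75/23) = 2143232/62523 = 34.28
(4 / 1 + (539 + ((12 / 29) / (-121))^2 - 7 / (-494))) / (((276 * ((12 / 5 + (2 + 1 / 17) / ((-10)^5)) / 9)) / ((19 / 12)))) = 35094074698240625 / 3004168983425467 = 11.68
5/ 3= 1.67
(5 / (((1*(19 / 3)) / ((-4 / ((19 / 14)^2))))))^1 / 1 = -11760 / 6859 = -1.71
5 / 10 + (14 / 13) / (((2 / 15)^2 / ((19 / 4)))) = 29977 / 104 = 288.24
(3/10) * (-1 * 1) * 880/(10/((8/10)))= -528/25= -21.12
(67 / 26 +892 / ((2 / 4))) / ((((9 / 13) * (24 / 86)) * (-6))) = -1997393 / 1296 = -1541.20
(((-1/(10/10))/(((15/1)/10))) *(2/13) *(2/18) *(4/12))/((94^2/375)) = -125/775359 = -0.00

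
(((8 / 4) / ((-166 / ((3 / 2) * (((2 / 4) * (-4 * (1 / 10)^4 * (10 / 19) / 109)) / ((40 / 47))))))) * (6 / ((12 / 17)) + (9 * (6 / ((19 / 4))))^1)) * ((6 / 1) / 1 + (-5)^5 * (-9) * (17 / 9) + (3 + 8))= 565723161 / 26127736000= 0.02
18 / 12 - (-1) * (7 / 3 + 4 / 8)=13 / 3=4.33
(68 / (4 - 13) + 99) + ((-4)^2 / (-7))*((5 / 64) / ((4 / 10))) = 45863 / 504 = 91.00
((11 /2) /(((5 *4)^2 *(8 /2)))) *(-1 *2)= -11 /1600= -0.01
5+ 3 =8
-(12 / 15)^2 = -16 / 25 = -0.64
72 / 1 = 72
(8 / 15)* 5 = 8 / 3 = 2.67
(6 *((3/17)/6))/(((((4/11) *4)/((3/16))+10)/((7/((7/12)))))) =0.12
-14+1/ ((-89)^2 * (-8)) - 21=-2217881/ 63368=-35.00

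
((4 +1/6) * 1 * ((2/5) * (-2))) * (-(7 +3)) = 100/3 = 33.33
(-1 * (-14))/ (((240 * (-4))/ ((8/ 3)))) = -7/ 180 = -0.04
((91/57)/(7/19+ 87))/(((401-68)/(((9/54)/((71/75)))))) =455/47096856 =0.00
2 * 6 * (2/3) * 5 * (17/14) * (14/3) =680/3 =226.67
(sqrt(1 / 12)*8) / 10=2*sqrt(3) / 15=0.23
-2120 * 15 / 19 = -31800 / 19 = -1673.68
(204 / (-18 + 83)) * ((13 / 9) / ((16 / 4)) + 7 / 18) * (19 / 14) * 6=8721 / 455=19.17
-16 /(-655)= 16 /655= 0.02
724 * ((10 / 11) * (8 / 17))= 57920 / 187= 309.73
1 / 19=0.05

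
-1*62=-62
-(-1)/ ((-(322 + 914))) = -1/ 1236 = -0.00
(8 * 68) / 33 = 544 / 33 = 16.48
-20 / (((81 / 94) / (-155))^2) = -4245698000 / 6561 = -647111.42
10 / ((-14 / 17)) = -85 / 7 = -12.14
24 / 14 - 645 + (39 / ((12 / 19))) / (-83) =-1496725 / 2324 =-644.03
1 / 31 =0.03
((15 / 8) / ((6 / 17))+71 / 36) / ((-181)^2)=1049 / 4717584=0.00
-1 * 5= -5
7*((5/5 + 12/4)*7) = 196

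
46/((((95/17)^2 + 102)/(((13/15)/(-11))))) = -172822/6352995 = -0.03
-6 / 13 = -0.46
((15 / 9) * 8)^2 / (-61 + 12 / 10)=-8000 / 2691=-2.97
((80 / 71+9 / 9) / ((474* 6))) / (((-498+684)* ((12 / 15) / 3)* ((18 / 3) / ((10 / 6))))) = 3775 / 901388736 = 0.00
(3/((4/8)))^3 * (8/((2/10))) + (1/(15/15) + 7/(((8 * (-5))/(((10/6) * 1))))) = 207377/24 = 8640.71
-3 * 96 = -288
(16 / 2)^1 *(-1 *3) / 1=-24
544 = 544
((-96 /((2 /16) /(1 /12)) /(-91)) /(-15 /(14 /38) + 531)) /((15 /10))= 16 /16731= 0.00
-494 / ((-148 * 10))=247 / 740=0.33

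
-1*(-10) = 10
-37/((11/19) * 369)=-703/4059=-0.17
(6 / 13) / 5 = 6 / 65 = 0.09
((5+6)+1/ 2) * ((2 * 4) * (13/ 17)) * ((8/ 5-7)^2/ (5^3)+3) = 12084384/ 53125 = 227.47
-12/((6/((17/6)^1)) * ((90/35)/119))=-14161/54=-262.24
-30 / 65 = -0.46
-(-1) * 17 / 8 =17 / 8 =2.12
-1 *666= -666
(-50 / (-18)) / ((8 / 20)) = 125 / 18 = 6.94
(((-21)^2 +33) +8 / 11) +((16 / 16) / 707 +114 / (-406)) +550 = 231046808 / 225533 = 1024.45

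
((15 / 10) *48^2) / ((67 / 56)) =193536 / 67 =2888.60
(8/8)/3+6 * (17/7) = 313/21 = 14.90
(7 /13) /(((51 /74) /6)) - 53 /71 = 61843 /15691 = 3.94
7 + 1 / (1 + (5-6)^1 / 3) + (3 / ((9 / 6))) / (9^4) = 111541 / 13122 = 8.50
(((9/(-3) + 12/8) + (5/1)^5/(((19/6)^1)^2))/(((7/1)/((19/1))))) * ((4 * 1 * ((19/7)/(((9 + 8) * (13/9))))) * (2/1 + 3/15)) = 44335566/54145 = 818.83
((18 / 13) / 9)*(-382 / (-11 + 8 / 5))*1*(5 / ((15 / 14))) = 53480 / 1833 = 29.18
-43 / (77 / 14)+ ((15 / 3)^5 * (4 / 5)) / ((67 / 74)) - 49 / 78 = 158244451 / 57486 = 2752.75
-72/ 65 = -1.11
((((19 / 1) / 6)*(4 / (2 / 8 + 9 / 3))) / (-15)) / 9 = -152 / 5265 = -0.03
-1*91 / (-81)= 91 / 81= 1.12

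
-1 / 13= -0.08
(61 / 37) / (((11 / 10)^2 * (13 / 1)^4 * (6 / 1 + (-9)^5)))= -6100 / 7549686529671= -0.00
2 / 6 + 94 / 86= 184 / 129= 1.43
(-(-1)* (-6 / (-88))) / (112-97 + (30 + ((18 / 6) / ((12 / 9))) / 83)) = 83 / 54813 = 0.00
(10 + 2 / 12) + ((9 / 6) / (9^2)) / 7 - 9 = 221 / 189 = 1.17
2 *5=10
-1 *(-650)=650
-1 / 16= -0.06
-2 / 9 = -0.22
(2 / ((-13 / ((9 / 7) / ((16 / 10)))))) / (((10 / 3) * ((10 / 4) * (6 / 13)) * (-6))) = 3 / 560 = 0.01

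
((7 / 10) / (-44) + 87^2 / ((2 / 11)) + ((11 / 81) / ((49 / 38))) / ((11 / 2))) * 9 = 72700099277 / 194040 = 374665.53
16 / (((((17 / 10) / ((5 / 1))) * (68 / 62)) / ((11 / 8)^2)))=93775 / 1156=81.12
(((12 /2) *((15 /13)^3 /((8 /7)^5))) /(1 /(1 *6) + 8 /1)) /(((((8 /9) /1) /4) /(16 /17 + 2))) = 2344190625 /305963008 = 7.66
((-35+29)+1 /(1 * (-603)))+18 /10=-12668 /3015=-4.20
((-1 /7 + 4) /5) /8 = 27 /280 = 0.10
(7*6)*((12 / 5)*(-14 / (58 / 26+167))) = -11466 / 1375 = -8.34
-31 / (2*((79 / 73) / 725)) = -10384.02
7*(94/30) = 329/15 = 21.93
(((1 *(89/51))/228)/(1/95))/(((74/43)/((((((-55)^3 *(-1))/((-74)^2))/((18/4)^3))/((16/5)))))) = 15917928125/361579754304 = 0.04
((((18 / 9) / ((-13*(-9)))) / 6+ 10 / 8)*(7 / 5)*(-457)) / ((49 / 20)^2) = -16077260 / 120393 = -133.54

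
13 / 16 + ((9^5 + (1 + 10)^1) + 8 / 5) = 4724993 / 80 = 59062.41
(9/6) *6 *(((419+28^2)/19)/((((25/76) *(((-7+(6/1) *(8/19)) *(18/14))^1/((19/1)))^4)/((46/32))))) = 376091204027070343/1268475187500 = 296490.78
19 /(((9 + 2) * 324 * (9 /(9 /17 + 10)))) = 3401 /545292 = 0.01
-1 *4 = -4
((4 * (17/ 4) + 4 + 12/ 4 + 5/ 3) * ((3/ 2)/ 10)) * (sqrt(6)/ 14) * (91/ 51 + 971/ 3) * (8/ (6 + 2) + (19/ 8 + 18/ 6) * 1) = 91289 * sqrt(6)/ 160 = 1397.57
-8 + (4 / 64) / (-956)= -122369 / 15296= -8.00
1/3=0.33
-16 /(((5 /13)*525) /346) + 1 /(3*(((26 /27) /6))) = -864709 /34125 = -25.34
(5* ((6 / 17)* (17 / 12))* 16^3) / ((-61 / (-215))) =2201600 / 61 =36091.80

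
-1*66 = -66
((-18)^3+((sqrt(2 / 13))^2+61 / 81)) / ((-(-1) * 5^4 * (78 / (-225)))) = 6140141 / 228150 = 26.91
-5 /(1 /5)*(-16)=400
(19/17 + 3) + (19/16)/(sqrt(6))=19 * sqrt(6)/96 + 70/17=4.60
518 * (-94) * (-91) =4430972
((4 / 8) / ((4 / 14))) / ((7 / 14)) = 3.50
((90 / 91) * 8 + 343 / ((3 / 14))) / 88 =19961 / 1092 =18.28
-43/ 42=-1.02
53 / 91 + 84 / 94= 6313 / 4277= 1.48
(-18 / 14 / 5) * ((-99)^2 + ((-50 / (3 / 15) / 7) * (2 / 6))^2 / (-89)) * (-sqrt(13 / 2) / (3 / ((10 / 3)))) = 384616949 * sqrt(26) / 274743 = 7138.20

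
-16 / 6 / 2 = -1.33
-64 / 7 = -9.14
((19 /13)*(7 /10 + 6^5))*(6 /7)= 4432719 /455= 9742.24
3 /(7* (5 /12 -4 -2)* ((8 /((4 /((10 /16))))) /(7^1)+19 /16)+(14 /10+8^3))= 960 /147203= 0.01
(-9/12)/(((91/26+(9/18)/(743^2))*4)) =-1656147/30914752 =-0.05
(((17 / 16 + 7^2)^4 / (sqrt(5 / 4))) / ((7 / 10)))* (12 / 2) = 1234955529603* sqrt(5) / 57344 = 48155770.67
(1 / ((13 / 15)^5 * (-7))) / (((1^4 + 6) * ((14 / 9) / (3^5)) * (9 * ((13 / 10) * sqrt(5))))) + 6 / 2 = 2.75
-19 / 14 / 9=-19 / 126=-0.15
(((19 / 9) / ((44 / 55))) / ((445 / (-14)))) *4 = -266 / 801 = -0.33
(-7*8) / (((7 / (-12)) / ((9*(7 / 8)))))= 756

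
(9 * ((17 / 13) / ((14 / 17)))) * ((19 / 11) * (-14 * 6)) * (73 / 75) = -7215174 / 3575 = -2018.23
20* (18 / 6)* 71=4260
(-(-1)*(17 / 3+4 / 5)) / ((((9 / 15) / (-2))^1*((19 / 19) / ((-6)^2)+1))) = -776 / 37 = -20.97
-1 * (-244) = 244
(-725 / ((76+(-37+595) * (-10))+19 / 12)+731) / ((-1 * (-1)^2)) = -48275899 / 66029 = -731.13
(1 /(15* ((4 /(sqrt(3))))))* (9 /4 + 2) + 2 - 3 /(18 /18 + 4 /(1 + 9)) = -1 /7 + 17* sqrt(3) /240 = -0.02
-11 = -11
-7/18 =-0.39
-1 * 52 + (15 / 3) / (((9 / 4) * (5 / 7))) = -440 / 9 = -48.89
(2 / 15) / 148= 1 / 1110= 0.00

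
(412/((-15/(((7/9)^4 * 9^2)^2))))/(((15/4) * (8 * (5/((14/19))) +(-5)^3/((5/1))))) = -66502744336/302626125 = -219.75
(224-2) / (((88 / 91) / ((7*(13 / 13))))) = 70707 / 44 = 1606.98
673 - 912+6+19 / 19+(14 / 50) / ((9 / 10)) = -231.69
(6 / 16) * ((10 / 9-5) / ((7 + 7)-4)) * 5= -35 / 48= -0.73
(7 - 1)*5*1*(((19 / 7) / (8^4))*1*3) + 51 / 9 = 246277 / 43008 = 5.73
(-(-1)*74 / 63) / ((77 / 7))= 74 / 693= 0.11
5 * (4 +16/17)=420/17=24.71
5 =5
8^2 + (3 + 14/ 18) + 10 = 700/ 9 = 77.78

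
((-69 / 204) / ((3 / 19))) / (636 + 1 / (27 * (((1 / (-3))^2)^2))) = -437 / 130356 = -0.00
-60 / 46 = -30 / 23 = -1.30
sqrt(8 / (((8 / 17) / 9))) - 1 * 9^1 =-9+3 * sqrt(17) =3.37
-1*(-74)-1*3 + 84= 155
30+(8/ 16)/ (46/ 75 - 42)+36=409653/ 6208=65.99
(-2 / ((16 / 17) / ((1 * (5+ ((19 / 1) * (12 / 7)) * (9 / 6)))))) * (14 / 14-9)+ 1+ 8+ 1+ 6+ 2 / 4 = 13049 / 14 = 932.07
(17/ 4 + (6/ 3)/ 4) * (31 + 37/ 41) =6213/ 41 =151.54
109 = 109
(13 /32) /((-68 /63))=-819 /2176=-0.38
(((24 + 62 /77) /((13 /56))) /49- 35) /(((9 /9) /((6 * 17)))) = -3347.57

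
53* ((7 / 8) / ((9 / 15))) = 1855 / 24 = 77.29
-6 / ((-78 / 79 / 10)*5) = 158 / 13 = 12.15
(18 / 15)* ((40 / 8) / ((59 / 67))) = 6.81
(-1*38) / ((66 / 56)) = -1064 / 33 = -32.24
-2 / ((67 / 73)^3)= -778034 / 300763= -2.59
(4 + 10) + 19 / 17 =257 / 17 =15.12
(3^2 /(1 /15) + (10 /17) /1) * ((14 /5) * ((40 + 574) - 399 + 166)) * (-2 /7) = -702564 /17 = -41327.29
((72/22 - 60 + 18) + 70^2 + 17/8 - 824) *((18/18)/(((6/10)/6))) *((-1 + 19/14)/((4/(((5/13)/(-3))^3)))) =-52896875/6960096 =-7.60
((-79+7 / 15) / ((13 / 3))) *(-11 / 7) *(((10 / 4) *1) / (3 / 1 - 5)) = -6479 / 182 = -35.60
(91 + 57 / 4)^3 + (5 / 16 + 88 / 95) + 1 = 7088767407 / 6080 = 1165915.69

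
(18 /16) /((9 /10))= 5 /4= 1.25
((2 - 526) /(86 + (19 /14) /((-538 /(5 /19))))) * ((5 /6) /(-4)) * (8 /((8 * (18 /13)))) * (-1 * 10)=-160337450 /17489169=-9.17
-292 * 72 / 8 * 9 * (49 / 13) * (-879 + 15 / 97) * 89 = 8793021920256 / 1261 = 6973054655.24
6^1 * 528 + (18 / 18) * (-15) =3153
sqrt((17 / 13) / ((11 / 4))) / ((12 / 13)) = sqrt(2431) / 66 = 0.75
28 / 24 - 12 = -65 / 6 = -10.83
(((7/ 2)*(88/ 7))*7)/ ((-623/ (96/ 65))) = -4224/ 5785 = -0.73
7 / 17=0.41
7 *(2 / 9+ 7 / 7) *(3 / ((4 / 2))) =77 / 6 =12.83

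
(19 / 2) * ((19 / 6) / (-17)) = -361 / 204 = -1.77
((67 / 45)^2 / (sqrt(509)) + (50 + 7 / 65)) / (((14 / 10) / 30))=8978 * sqrt(509) / 96201 + 97710 / 91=1075.84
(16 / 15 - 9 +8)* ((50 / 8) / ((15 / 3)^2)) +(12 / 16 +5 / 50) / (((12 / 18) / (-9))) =-11.46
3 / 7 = 0.43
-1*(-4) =4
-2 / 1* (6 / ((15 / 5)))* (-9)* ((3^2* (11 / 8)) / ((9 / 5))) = 495 / 2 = 247.50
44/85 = 0.52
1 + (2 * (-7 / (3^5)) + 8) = 2173 / 243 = 8.94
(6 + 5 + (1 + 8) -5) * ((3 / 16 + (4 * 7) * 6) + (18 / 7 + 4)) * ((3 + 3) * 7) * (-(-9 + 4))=4403925 / 8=550490.62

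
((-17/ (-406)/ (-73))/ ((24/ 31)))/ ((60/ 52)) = -6851/ 10669680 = -0.00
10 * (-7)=-70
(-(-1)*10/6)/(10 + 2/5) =25/156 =0.16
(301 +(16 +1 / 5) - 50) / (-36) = -334 / 45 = -7.42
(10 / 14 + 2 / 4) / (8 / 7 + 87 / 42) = 17 / 45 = 0.38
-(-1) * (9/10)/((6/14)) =21/10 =2.10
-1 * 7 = -7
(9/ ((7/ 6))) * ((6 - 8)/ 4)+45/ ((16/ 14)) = 1989/ 56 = 35.52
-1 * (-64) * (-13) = -832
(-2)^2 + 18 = 22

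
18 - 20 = -2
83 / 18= 4.61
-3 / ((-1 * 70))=3 / 70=0.04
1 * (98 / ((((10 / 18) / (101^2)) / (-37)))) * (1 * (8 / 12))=-221932956 / 5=-44386591.20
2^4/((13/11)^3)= 21296/2197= 9.69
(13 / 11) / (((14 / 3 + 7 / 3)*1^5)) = 13 / 77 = 0.17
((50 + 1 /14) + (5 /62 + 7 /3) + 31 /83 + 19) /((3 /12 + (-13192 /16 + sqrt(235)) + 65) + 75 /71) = -33920202933248 /357750661813911 - 313167245312 * sqrt(235) /2504254632697377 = -0.10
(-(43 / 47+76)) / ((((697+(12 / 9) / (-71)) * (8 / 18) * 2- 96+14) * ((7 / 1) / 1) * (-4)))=6929955 / 1356087992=0.01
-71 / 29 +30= 799 / 29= 27.55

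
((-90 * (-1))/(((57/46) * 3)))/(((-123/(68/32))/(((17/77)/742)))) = -33235/267044316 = -0.00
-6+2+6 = 2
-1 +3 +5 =7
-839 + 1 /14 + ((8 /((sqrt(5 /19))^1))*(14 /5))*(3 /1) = -11745 /14 + 336*sqrt(95) /25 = -707.93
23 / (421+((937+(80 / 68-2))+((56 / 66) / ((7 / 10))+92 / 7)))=90321 / 5386004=0.02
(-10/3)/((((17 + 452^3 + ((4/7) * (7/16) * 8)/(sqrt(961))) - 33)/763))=-118265/4294060731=-0.00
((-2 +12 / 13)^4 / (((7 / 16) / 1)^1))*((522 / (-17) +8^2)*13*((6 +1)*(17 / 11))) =347895296 / 24167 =14395.47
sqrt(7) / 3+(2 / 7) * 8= sqrt(7) / 3+16 / 7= 3.17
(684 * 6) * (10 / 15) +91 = 2827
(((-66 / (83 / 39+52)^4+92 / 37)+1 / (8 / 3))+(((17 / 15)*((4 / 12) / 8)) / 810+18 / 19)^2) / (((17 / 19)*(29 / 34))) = 84785256248246722848707203693 / 17212791168592008102347760000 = 4.93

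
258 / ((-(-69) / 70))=6020 / 23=261.74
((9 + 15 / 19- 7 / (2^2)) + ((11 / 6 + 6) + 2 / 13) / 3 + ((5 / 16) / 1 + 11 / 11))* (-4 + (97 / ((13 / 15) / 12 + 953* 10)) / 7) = -48.04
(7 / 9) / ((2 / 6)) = 2.33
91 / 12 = 7.58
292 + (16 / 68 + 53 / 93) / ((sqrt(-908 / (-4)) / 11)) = 14003 * sqrt(227) / 358887 + 292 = 292.59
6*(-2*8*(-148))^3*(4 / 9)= 106227040256 / 3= 35409013418.67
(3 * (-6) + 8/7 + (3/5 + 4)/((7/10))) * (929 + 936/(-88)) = -727344/77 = -9446.03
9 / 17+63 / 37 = 1404 / 629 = 2.23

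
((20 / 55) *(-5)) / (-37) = 20 / 407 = 0.05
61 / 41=1.49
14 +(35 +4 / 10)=247 / 5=49.40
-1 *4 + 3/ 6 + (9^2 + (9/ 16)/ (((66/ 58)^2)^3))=178530410161/ 2295943056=77.76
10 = 10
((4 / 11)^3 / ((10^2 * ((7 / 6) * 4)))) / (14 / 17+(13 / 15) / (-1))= -1224 / 512435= -0.00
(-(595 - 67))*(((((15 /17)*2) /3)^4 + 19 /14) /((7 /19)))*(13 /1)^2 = -357700.38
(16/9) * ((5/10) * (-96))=-256/3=-85.33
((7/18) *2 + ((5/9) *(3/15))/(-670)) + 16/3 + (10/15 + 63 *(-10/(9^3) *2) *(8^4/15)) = -75737497/162810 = -465.19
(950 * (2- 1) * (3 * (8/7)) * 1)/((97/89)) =2029200/679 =2988.51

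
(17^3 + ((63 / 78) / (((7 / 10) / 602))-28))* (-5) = -362675 / 13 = -27898.08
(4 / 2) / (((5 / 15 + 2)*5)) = 6 / 35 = 0.17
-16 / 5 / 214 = -8 / 535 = -0.01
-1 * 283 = -283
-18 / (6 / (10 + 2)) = -36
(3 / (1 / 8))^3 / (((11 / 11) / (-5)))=-69120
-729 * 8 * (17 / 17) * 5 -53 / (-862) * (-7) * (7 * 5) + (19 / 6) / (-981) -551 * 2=-38404430968 / 1268433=-30277.07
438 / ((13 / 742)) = 324996 / 13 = 24999.69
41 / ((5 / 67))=2747 / 5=549.40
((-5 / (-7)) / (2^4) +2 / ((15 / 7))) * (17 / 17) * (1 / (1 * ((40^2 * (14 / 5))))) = 1643 / 7526400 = 0.00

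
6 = 6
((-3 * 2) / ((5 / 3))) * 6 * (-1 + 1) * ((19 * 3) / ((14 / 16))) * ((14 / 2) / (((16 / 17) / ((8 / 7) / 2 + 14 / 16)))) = 0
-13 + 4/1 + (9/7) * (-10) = -153/7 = -21.86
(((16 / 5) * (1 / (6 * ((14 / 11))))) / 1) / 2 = 22 / 105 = 0.21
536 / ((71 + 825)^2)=67 / 100352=0.00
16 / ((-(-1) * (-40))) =-2 / 5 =-0.40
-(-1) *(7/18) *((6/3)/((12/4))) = 7/27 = 0.26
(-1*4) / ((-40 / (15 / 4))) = 3 / 8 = 0.38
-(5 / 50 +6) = -61 / 10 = -6.10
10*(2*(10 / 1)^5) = 2000000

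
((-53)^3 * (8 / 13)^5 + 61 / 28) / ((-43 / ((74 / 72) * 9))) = 2825.93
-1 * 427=-427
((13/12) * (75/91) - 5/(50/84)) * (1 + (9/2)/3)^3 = -26275/224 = -117.30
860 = 860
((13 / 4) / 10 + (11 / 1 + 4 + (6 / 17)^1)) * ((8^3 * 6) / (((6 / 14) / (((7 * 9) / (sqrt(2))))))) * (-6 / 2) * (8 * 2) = -240300025.17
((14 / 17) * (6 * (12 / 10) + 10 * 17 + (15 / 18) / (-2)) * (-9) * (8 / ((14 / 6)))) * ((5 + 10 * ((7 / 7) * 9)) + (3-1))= -37039644 / 85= -435760.52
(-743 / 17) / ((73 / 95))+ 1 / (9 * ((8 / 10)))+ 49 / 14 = -2378489 / 44676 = -53.24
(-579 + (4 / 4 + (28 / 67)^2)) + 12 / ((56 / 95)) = -557.47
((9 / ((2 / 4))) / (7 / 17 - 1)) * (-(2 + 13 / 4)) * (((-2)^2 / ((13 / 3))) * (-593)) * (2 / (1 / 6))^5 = -1422305547264 / 65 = -21881623804.06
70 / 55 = 14 / 11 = 1.27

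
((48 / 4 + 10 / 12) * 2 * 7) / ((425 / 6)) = 1078 / 425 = 2.54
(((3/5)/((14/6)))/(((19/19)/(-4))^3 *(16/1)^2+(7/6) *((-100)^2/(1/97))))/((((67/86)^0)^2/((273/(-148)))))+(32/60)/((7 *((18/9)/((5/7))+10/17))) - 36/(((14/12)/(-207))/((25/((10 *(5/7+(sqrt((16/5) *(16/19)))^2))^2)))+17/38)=-1341068081650322982833/6906238648519759920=-194.18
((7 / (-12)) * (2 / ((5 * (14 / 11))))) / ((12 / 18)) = -11 / 40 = -0.28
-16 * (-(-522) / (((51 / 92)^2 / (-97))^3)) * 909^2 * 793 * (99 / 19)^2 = 40717065175668015716222515150848 / 8713662409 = 4672784331604694339750.90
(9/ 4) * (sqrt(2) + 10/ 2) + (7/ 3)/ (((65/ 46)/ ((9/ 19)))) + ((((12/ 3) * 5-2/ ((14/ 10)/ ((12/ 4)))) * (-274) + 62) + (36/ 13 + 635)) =-124277507/ 34580 + 9 * sqrt(2)/ 4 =-3590.73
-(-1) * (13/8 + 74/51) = 1255/408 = 3.08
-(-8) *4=32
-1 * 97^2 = -9409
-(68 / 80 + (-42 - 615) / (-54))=-13.02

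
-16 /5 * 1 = -16 /5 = -3.20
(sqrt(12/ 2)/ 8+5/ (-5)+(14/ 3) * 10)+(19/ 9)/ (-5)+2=sqrt(6)/ 8+2126/ 45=47.55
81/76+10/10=157/76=2.07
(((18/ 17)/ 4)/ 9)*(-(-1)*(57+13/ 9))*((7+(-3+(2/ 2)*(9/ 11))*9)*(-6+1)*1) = 182785/ 1683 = 108.61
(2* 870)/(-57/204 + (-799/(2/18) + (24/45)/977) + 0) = -1733979600/7166397041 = -0.24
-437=-437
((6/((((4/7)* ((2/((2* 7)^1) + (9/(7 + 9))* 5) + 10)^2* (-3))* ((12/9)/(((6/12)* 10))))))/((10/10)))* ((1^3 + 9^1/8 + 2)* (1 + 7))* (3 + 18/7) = -30270240/2105401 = -14.38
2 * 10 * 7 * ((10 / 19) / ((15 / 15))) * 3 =4200 / 19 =221.05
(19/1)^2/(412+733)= 361/1145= 0.32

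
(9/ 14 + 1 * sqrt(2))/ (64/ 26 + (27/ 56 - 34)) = -728 * sqrt(2)/ 22609 - 468/ 22609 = -0.07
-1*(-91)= 91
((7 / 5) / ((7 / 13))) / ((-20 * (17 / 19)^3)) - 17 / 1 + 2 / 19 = -159401473 / 9334700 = -17.08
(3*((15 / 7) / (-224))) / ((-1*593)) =45 / 929824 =0.00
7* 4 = 28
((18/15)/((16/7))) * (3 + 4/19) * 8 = 1281/95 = 13.48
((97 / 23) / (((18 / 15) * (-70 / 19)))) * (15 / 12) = -9215 / 7728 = -1.19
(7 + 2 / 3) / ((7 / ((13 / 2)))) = 299 / 42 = 7.12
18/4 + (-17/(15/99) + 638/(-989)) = -1071533/9890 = -108.35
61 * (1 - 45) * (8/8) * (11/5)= -29524/5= -5904.80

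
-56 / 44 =-14 / 11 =-1.27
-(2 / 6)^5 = -1 / 243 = -0.00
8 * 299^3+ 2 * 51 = 213847294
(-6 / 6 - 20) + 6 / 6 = -20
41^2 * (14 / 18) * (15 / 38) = 516.10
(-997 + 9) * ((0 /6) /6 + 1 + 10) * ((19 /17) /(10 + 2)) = -51623 /51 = -1012.22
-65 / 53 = -1.23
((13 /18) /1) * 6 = 13 /3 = 4.33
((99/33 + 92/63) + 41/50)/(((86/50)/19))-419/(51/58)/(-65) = 393099247/5986890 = 65.66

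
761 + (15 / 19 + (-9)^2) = 16013 / 19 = 842.79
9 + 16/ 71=655/ 71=9.23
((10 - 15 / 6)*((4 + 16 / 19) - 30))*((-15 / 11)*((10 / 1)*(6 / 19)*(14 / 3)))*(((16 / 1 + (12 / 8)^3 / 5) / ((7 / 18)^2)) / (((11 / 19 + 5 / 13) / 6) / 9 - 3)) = -1019760975675 / 7274036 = -140191.91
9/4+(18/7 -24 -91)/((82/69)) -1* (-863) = 884701/1148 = 770.65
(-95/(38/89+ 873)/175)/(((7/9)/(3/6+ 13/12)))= -96387/76180300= -0.00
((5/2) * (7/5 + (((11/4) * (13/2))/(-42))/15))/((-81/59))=-407867/163296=-2.50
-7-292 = -299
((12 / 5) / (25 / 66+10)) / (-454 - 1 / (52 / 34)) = -20592 / 40486925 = -0.00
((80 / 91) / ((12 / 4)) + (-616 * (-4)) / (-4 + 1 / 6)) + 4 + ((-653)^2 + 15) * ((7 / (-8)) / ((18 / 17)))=-13300072757 / 37674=-353030.55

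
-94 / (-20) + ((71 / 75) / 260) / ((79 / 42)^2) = 95352149 / 20283250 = 4.70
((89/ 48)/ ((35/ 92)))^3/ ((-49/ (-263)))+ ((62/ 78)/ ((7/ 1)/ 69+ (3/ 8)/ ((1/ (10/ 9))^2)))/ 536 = 1377359427028269379/ 2216563228152000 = 621.39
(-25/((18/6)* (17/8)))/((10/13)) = -260/51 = -5.10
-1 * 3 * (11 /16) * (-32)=66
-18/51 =-6/17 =-0.35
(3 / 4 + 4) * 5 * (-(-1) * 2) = 95 / 2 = 47.50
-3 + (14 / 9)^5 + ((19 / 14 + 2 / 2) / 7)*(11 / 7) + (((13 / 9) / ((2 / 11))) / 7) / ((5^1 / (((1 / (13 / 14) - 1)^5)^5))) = 364842464418609724841738816068091812 / 54968910213069090560834637618946635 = 6.64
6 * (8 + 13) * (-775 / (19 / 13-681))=90675 / 631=143.70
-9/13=-0.69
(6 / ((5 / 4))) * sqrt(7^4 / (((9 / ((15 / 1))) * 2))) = 196 * sqrt(30) / 5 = 214.71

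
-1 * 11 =-11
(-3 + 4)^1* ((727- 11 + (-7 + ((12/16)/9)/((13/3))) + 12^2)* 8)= 88714/13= 6824.15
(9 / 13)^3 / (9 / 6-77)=-1458 / 331747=-0.00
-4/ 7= -0.57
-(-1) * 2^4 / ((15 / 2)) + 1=3.13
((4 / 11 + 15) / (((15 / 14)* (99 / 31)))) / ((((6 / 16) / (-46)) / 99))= -26991328 / 495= -54527.94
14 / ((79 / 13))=182 / 79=2.30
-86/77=-1.12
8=8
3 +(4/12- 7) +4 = 1/3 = 0.33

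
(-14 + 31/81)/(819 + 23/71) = -78313/4711932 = -0.02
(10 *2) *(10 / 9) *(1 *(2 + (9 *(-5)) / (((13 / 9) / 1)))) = -75800 / 117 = -647.86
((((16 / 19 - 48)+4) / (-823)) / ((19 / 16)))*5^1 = 65600 / 297103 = 0.22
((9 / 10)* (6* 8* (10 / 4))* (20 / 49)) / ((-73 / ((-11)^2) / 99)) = -25874640 / 3577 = -7233.61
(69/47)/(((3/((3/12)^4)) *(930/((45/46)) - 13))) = 69/33846016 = 0.00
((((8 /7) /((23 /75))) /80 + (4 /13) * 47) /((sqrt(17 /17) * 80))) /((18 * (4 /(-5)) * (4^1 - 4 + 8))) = -60731 /38578176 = -0.00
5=5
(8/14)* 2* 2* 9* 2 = 41.14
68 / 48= 17 / 12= 1.42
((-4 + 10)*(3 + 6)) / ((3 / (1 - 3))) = -36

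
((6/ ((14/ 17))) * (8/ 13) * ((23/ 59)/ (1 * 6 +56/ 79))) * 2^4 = 5930688/ 1422785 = 4.17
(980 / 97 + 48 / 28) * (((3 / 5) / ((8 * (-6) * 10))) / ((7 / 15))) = -3009 / 95060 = -0.03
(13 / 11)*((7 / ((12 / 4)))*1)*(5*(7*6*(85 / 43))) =541450 / 473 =1144.71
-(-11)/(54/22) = 121/27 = 4.48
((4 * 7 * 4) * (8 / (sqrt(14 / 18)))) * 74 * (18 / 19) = 511488 * sqrt(7) / 19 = 71224.74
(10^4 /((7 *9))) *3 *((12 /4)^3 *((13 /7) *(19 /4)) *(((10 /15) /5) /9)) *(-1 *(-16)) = 3952000 /147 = 26884.35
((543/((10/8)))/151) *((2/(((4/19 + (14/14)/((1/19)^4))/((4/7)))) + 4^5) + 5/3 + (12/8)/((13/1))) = 502024623346894/170120656615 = 2950.99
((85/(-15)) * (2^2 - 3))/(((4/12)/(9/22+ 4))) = -1649/22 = -74.95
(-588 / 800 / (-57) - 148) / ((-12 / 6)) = 562351 / 7600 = 73.99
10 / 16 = 5 / 8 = 0.62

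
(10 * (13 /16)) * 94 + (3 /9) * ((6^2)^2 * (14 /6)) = 7087 /4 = 1771.75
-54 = -54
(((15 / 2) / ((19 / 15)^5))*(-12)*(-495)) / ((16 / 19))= 16224.44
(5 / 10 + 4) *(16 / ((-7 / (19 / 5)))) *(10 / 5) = -2736 / 35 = -78.17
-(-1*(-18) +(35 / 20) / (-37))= -2657 / 148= -17.95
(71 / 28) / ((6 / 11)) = 4.65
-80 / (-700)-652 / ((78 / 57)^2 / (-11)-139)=3713152 / 773703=4.80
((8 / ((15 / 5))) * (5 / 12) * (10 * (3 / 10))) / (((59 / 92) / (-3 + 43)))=36800 / 177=207.91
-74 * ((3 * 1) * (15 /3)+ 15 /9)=-3700 /3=-1233.33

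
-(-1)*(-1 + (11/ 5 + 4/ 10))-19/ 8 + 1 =9/ 40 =0.22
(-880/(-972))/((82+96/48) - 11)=220/17739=0.01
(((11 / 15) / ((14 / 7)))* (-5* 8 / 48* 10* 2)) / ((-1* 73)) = 55 / 657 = 0.08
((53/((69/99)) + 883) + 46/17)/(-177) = -125348/23069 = -5.43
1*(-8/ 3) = -8/ 3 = -2.67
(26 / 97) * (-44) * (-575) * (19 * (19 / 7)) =349728.72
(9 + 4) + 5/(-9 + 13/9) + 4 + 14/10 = 17.74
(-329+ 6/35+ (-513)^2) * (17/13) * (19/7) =932938.19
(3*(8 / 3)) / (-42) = -4 / 21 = -0.19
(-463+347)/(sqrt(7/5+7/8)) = -76.91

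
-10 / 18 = -5 / 9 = -0.56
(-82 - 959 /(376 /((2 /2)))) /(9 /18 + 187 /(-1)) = 31791 /70124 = 0.45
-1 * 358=-358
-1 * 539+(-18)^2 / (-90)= -2713 / 5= -542.60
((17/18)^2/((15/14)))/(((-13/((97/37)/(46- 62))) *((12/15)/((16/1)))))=196231/935064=0.21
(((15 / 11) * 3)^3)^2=8303765625 / 1771561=4687.26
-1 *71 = -71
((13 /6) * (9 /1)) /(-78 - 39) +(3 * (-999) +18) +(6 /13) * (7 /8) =-464687 /156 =-2978.76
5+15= 20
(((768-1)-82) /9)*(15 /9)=3425 /27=126.85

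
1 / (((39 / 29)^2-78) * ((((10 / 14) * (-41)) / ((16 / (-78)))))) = -47096 / 512295615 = -0.00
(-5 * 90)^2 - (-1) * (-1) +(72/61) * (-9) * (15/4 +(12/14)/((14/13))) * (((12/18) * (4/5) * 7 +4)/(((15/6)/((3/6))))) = 15126156551/74725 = 202424.31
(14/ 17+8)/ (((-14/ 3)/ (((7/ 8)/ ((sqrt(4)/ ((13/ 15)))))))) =-195/ 272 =-0.72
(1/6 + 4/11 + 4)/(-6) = -299/396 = -0.76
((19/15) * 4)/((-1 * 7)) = -76/105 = -0.72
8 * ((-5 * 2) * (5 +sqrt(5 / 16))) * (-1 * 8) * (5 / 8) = 100 * sqrt(5) +2000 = 2223.61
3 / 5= 0.60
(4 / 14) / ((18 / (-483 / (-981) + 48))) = 15857 / 20601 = 0.77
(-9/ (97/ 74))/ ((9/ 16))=-1184/ 97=-12.21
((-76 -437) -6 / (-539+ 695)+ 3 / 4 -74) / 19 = -30487 / 988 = -30.86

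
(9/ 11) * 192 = 1728/ 11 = 157.09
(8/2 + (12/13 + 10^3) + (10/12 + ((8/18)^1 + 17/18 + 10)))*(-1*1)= -119006/117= -1017.15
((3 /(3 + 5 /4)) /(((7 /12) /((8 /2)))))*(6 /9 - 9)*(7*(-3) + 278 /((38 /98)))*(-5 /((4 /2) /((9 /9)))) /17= 22668000 /5491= 4128.21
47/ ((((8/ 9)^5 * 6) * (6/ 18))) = 2775303/ 65536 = 42.35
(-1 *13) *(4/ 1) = -52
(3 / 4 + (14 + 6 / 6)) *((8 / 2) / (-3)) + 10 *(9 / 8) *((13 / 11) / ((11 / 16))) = -201 / 121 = -1.66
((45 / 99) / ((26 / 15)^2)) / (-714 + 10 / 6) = -3375 / 15890732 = -0.00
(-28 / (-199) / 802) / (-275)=-14 / 21944725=-0.00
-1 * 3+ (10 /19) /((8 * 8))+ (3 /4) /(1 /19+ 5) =-6915 /2432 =-2.84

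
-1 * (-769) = 769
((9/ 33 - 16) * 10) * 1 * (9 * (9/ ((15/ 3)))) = -28026/ 11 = -2547.82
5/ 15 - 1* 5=-14/ 3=-4.67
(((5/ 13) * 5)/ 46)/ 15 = 5/ 1794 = 0.00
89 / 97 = 0.92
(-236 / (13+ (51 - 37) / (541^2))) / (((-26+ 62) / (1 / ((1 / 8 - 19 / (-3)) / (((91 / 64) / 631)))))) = -1571404289 / 8931240406440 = -0.00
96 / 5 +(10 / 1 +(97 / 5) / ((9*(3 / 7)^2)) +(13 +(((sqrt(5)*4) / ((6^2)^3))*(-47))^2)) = 53.94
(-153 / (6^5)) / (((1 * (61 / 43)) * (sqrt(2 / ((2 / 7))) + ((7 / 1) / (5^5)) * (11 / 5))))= 125640625 / 12867142859712-178466796875 * sqrt(7) / 90070000017984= -0.01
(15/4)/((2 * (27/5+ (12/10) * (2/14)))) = 35/104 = 0.34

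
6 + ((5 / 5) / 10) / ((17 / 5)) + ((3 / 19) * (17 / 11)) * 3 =48047 / 7106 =6.76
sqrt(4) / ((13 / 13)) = 2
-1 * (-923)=923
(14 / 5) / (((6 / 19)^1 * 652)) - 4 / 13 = -37391 / 127140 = -0.29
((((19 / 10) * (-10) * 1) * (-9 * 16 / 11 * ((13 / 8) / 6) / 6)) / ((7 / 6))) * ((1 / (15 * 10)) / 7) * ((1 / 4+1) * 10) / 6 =0.02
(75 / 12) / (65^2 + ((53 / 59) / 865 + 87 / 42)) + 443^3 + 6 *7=525142578402366011 / 6040402014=86938349.00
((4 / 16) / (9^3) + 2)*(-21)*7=-285817 / 972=-294.05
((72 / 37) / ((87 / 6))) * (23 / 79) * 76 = 2.97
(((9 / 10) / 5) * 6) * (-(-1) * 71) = 1917 / 25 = 76.68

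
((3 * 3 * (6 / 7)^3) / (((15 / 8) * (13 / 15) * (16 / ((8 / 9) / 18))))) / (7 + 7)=24 / 31213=0.00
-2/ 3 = -0.67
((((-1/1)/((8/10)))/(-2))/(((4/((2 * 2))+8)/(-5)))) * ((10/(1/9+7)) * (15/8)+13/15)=-67265/55296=-1.22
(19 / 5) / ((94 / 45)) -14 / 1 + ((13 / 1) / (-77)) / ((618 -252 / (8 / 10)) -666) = -12.18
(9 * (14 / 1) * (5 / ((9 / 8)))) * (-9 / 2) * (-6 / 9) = 1680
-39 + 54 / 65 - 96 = -8721 / 65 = -134.17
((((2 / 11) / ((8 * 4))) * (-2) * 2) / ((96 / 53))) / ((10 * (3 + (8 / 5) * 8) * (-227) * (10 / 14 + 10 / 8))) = 371 / 2083097280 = 0.00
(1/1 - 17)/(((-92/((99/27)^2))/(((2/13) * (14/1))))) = 13552/2691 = 5.04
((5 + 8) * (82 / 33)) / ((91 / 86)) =7052 / 231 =30.53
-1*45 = -45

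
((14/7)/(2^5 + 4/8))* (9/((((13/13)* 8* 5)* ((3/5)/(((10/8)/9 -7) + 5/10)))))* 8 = -229/195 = -1.17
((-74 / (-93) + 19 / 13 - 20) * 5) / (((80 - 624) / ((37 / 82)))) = 0.07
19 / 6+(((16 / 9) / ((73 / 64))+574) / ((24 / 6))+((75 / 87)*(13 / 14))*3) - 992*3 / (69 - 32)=681242635 / 9869454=69.03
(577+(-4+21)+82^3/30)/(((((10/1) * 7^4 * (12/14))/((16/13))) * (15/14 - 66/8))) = -4553504/28808325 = -0.16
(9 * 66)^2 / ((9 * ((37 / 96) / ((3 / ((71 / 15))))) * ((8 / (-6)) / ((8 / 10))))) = -101616768 / 2627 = -38681.68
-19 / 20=-0.95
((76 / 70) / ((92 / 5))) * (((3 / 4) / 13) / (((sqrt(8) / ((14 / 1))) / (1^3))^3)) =0.41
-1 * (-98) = 98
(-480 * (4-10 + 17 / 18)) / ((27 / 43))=313040 / 81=3864.69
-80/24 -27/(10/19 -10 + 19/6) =2044/2157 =0.95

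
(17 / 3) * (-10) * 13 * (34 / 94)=-37570 / 141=-266.45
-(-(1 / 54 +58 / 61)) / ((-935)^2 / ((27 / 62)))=103 / 213310900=0.00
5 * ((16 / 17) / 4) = 20 / 17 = 1.18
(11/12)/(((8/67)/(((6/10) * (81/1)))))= 59697/160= 373.11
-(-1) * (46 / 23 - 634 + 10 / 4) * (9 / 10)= -11331 / 20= -566.55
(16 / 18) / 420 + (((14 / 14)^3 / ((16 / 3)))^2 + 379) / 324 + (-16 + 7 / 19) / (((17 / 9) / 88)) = -681765738383 / 937681920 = -727.08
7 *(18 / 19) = 126 / 19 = 6.63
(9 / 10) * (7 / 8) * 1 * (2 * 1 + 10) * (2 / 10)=189 / 100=1.89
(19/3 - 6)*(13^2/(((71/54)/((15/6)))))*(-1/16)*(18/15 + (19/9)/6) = -70811/6816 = -10.39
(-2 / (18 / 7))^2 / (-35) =-7 / 405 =-0.02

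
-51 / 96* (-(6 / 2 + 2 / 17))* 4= 53 / 8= 6.62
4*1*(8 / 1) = 32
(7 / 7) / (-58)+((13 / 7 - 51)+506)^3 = 1896982706393 / 19894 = 95354514.25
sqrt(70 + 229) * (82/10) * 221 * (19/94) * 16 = 1377272 * sqrt(299)/235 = 101341.53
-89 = -89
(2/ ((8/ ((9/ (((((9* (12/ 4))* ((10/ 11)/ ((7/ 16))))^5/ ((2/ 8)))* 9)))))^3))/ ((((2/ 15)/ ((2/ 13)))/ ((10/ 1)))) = 0.00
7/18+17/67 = 775/1206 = 0.64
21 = 21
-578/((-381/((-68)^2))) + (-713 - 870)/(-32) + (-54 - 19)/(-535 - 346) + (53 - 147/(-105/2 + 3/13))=11548434619525/1621913952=7120.25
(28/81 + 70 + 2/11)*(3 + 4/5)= 268.00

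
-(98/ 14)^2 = -49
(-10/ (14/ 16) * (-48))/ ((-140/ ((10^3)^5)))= -192000000000000000/ 49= -3918367346938775.51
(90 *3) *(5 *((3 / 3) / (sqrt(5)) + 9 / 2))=270 *sqrt(5) + 6075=6678.74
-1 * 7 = -7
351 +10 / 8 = 1409 / 4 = 352.25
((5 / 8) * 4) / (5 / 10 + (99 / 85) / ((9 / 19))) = 425 / 503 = 0.84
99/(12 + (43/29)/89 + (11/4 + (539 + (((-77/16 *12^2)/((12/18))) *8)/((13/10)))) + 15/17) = -225878796/13329755873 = -0.02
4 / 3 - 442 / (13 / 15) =-1526 / 3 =-508.67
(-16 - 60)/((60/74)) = -1406/15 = -93.73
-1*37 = -37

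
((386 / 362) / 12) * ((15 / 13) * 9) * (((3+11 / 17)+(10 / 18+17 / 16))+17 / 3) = 25824365 / 2560064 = 10.09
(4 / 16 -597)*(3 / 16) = -7161 / 64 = -111.89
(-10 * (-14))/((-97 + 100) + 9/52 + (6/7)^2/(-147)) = 17479280/395541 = 44.19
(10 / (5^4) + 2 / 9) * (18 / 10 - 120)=-52796 / 1875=-28.16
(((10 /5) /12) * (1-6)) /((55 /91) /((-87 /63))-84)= 1885 /190998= 0.01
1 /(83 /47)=47 /83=0.57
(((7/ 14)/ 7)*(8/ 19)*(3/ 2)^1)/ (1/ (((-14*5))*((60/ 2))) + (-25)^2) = 1800/ 24937481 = 0.00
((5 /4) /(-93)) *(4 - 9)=25 /372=0.07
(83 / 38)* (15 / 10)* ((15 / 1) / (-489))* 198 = -123255 / 6194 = -19.90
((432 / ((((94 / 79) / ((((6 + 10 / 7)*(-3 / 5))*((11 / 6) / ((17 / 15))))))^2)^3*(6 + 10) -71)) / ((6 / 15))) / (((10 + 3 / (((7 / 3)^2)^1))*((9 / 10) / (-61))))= 494106738561400467063343773790800 / 5056622473448868408311383782769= 97.71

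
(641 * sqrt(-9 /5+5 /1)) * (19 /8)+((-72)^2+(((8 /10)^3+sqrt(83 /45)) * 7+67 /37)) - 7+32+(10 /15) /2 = 7 * sqrt(415) /15+12179 * sqrt(5) /10+72354353 /13875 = 7947.54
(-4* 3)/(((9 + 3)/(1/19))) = -1/19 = -0.05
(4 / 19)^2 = 16 / 361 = 0.04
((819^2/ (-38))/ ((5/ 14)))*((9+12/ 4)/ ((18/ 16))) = -50083488/ 95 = -527194.61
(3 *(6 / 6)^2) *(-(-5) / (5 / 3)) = 9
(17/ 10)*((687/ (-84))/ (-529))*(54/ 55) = 105111/ 4073300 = 0.03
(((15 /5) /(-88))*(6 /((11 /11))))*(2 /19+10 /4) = -81 /152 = -0.53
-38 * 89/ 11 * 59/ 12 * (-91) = 9078979/ 66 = 137560.29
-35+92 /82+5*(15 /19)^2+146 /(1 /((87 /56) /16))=-109975041 /6630848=-16.59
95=95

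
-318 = -318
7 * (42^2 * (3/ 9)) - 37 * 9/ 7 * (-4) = 30144/ 7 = 4306.29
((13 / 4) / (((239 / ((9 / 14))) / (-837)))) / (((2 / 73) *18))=-794313 / 53536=-14.84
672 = 672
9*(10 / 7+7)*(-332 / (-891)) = 19588 / 693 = 28.27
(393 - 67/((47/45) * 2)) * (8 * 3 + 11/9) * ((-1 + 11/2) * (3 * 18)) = 207938583/94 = 2212112.59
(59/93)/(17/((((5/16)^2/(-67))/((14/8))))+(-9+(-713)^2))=1475/1134481704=0.00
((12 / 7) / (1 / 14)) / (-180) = -2 / 15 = -0.13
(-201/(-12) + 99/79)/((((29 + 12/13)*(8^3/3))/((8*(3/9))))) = 73957/7867136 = 0.01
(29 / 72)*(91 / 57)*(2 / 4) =2639 / 8208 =0.32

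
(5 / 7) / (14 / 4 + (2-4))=10 / 21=0.48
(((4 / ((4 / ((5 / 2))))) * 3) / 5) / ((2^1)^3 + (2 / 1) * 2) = 1 / 8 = 0.12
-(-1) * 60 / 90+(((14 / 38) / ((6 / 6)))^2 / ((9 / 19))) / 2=0.81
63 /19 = 3.32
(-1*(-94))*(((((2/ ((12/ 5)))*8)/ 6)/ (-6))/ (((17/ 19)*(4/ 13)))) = -58045/ 918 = -63.23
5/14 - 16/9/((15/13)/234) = -75637/210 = -360.18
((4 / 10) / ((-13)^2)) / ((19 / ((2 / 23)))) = 4 / 369265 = 0.00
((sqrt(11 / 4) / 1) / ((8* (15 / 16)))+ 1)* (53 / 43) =53* sqrt(11) / 645+ 53 / 43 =1.51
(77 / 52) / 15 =77 / 780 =0.10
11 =11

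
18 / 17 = 1.06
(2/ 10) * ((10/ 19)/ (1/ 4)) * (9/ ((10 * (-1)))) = -36/ 95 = -0.38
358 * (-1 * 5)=-1790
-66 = -66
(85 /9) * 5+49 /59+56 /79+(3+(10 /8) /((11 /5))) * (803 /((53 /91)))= 44184397499 /8893188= 4968.34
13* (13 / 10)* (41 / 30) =23.10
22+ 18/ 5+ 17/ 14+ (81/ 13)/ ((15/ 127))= 72407/ 910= 79.57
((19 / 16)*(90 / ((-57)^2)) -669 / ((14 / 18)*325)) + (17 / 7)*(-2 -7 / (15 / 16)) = -25.60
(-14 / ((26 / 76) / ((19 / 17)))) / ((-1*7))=1444 / 221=6.53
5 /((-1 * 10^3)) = -1 /200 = -0.00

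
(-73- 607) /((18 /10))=-3400 /9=-377.78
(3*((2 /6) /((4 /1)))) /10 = 1 /40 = 0.02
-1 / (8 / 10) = -5 / 4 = -1.25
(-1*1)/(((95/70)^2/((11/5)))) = -2156/1805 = -1.19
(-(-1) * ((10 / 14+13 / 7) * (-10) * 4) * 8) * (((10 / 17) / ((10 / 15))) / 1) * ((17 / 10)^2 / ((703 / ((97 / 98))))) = -2.95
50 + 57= 107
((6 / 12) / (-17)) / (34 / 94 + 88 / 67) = -3149 / 179350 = -0.02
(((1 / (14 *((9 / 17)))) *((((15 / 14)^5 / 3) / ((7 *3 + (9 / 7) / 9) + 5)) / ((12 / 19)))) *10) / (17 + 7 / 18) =45421875 / 20537347264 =0.00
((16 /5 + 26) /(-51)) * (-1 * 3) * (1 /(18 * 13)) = 0.01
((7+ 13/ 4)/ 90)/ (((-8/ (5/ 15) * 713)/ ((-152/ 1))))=779/ 770040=0.00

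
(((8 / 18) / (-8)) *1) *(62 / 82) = -31 / 738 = -0.04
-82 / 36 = -41 / 18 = -2.28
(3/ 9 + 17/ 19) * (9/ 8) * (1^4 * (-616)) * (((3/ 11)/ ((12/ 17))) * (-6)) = 37485/ 19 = 1972.89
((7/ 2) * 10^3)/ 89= 3500/ 89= 39.33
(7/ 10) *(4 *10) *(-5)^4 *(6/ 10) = 10500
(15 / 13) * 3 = 45 / 13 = 3.46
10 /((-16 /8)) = -5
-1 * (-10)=10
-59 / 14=-4.21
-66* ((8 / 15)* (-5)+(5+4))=-418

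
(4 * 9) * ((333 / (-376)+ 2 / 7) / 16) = -14211 / 10528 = -1.35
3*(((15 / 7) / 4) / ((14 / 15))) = 675 / 392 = 1.72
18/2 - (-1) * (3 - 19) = -7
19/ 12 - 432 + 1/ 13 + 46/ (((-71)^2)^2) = -1705962373397/ 3964222236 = -430.34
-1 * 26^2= -676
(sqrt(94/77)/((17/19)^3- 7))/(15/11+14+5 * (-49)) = 6859 * sqrt(7238)/762094200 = 0.00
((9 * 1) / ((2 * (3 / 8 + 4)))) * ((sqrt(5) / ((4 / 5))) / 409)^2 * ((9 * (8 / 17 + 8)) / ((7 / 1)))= 72900 / 139345073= 0.00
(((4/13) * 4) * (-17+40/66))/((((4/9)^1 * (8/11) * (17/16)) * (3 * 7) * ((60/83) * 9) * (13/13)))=-89806/208845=-0.43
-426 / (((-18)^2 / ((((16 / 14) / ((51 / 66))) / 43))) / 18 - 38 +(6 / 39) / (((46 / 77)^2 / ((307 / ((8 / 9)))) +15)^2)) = -29430839252543806464816 / 33529755769158044821417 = -0.88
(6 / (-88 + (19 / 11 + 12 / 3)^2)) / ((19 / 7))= -5082 / 126901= -0.04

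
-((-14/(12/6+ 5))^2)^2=-16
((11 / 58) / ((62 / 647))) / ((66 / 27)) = 5823 / 7192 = 0.81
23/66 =0.35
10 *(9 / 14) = 45 / 7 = 6.43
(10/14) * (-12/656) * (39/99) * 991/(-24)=64415/303072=0.21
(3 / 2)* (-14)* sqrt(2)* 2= -42* sqrt(2)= -59.40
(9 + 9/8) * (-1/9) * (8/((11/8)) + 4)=-243/22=-11.05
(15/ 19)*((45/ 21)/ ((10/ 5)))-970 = -257795/ 266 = -969.15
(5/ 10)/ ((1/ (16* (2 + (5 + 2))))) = 72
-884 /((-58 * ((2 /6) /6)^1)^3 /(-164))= -105687504 /24389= -4333.41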